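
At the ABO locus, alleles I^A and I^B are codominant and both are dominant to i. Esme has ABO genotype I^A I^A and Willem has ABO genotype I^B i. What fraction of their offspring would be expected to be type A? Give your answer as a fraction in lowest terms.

1/2

ABO cross I^A I^A × I^B i → offspring phenotypes: 1/2 A, 1/2 AB.
So P(type A) = 1/2.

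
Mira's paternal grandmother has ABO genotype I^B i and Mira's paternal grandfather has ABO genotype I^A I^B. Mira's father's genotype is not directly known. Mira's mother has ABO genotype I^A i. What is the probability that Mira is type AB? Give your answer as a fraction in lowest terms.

Mira's father's ABO genotype from I^B i × I^A I^B: 1/4 I^A I^B, 1/4 I^A i, 1/4 I^B I^B, 1/4 I^B i.
Crossing each possibility with the mother I^A i and summing P(type AB): 1/4·1/4 + 1/4·0 + 1/4·1/2 + 1/4·1/4 = 1/4.

1/4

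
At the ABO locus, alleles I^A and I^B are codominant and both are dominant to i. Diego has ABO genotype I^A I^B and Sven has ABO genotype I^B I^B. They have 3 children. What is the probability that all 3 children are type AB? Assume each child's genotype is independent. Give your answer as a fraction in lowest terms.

ABO cross I^A I^B × I^B I^B → 1/2 B, 1/2 AB.
So P(type AB) = 1/2 per child.
All 3 independent: (1/2)^3 = 1/8.

1/8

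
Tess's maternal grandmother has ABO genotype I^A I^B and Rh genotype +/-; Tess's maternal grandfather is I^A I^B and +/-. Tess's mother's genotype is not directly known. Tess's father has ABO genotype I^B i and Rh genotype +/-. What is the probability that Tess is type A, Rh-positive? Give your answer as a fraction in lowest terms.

Tess's mother's ABO genotype from I^A I^B × I^A I^B: 1/4 I^A I^A, 1/2 I^A I^B, 1/4 I^B I^B.
Crossing each possibility with the father I^B i and summing P(type A): 1/4·1/2 + 1/2·1/4 + 1/4·0 = 1/4.
Similarly for Rh via the mother's Rh distribution: P(Rh+) = 3/4.
Independent loci: 1/4 × 3/4 = 3/16.

3/16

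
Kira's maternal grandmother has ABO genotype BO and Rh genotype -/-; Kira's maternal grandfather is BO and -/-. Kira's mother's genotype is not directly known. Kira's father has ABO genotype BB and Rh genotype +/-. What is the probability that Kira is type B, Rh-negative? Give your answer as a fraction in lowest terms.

Kira's mother's ABO genotype from BO × BO: 1/4 BB, 1/2 BO, 1/4 OO.
Crossing each possibility with the father BB and summing P(type B): 1/4·1 + 1/2·1 + 1/4·1 = 1.
Similarly for Rh via the mother's Rh distribution: P(Rh-) = 1/2.
Independent loci: 1 × 1/2 = 1/2.

1/2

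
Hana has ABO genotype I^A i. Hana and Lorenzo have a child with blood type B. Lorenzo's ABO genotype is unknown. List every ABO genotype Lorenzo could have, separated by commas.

For each candidate genotype of Lorenzo, check whether crossing it with I^A i can produce every observed child phenotype.
  I^A I^A → possible child types {A} ✗
  I^A I^B → possible child types {A, B, AB} ✓
  I^A i → possible child types {O, A} ✗
  I^B I^B → possible child types {B, AB} ✓
  I^B i → possible child types {O, A, B, AB} ✓
  i i → possible child types {O, A} ✗

I^A I^B, I^B I^B, I^B i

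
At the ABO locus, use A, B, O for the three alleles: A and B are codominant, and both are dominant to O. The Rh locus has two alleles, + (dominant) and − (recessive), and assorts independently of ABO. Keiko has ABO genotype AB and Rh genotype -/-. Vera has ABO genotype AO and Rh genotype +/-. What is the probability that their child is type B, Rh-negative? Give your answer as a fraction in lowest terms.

ABO cross AB × AO → offspring phenotypes: 1/2 A, 1/4 B, 1/4 AB.
Rh cross -/- × +/- → 1/2 Rh+, 1/2 Rh-.
Independent loci: P(type B, Rh-negative) = 1/4 × 1/2 = 1/8.

1/8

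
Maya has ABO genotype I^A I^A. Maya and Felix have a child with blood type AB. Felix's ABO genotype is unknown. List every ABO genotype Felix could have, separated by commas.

I^A I^B, I^B I^B, I^B i

For each candidate genotype of Felix, check whether crossing it with I^A I^A can produce every observed child phenotype.
  I^A I^A → possible child types {A} ✗
  I^A I^B → possible child types {A, AB} ✓
  I^A i → possible child types {A} ✗
  I^B I^B → possible child types {AB} ✓
  I^B i → possible child types {A, AB} ✓
  i i → possible child types {A} ✗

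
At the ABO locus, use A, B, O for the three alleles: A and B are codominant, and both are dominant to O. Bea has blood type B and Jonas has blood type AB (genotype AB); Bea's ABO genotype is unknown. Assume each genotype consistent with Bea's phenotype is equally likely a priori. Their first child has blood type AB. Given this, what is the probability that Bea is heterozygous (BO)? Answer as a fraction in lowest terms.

1/3

Possible genotypes: Bea ∈ {BB, BO}; Jonas ∈ {AB}.
Weight each parental genotype pair by prior × P(type-AB child):
  BB × AB: posterior weight 2/3.
  BO × AB: posterior weight 1/3.
Sum the posterior weight over pairs where Bea is BO: 1/3.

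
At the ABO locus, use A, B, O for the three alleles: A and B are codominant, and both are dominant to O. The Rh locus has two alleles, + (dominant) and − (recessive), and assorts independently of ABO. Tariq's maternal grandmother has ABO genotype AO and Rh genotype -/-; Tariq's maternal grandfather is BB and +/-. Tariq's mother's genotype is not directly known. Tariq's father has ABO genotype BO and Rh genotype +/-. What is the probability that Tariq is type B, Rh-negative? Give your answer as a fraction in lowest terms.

15/64

Tariq's mother's ABO genotype from AO × BB: 1/2 AB, 1/2 BO.
Crossing each possibility with the father BO and summing P(type B): 1/2·1/2 + 1/2·3/4 = 5/8.
Similarly for Rh via the mother's Rh distribution: P(Rh-) = 3/8.
Independent loci: 5/8 × 3/8 = 15/64.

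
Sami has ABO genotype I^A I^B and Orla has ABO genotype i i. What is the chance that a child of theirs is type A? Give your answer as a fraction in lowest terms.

1/2

ABO cross I^A I^B × i i → offspring phenotypes: 1/2 A, 1/2 B.
So P(type A) = 1/2.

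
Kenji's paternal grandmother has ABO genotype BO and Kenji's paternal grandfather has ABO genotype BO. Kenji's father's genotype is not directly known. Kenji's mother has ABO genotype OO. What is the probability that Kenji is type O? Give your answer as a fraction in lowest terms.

1/2

Kenji's father's ABO genotype from BO × BO: 1/4 BB, 1/2 BO, 1/4 OO.
Crossing each possibility with the mother OO and summing P(type O): 1/4·0 + 1/2·1/2 + 1/4·1 = 1/2.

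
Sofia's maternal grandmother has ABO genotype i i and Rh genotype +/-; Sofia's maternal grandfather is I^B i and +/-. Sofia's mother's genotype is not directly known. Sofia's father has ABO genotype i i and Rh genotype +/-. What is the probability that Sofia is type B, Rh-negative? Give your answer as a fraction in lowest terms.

1/16

Sofia's mother's ABO genotype from i i × I^B i: 1/2 I^B i, 1/2 i i.
Crossing each possibility with the father i i and summing P(type B): 1/2·1/2 + 1/2·0 = 1/4.
Similarly for Rh via the mother's Rh distribution: P(Rh-) = 1/4.
Independent loci: 1/4 × 1/4 = 1/16.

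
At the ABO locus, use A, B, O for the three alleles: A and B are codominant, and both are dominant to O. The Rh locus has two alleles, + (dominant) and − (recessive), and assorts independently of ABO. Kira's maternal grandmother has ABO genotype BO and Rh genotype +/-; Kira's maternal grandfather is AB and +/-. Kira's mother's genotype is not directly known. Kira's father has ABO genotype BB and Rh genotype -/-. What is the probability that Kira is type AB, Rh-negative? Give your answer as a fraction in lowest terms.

1/8

Kira's mother's ABO genotype from BO × AB: 1/4 AB, 1/4 AO, 1/4 BB, 1/4 BO.
Crossing each possibility with the father BB and summing P(type AB): 1/4·1/2 + 1/4·1/2 + 1/4·0 + 1/4·0 = 1/4.
Similarly for Rh via the mother's Rh distribution: P(Rh-) = 1/2.
Independent loci: 1/4 × 1/2 = 1/8.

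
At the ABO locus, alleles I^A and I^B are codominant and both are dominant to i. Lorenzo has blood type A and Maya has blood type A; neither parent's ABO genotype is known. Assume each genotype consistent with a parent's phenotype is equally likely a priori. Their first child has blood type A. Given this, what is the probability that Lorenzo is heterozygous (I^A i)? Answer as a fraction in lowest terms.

7/15

Possible genotypes: Lorenzo ∈ {I^A I^A, I^A i}; Maya ∈ {I^A I^A, I^A i}.
Weight each parental genotype pair by prior × P(type-A child):
  I^A I^A × I^A I^A: posterior weight 4/15.
  I^A I^A × I^A i: posterior weight 4/15.
  I^A i × I^A I^A: posterior weight 4/15.
  I^A i × I^A i: posterior weight 1/5.
Sum the posterior weight over pairs where Lorenzo is I^A i: 7/15.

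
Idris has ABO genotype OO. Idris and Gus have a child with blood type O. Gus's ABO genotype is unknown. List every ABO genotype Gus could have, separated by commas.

AO, BO, OO

For each candidate genotype of Gus, check whether crossing it with OO can produce every observed child phenotype.
  AA → possible child types {A} ✗
  AB → possible child types {A, B} ✗
  AO → possible child types {O, A} ✓
  BB → possible child types {B} ✗
  BO → possible child types {O, B} ✓
  OO → possible child types {O} ✓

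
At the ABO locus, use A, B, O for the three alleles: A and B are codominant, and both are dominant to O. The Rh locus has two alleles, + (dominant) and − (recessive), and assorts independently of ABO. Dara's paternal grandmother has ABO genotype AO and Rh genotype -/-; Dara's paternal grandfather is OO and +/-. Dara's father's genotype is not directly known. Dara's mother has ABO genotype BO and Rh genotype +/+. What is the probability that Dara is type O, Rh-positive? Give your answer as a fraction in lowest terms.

3/8

Dara's father's ABO genotype from AO × OO: 1/2 AO, 1/2 OO.
Crossing each possibility with the mother BO and summing P(type O): 1/2·1/4 + 1/2·1/2 = 3/8.
Similarly for Rh via the father's Rh distribution: P(Rh+) = 1.
Independent loci: 3/8 × 1 = 3/8.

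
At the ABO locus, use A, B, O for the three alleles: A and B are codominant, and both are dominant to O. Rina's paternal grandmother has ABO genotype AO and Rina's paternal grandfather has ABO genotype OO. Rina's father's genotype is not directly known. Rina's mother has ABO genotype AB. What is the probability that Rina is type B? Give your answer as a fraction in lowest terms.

3/8

Rina's father's ABO genotype from AO × OO: 1/2 AO, 1/2 OO.
Crossing each possibility with the mother AB and summing P(type B): 1/2·1/4 + 1/2·1/2 = 3/8.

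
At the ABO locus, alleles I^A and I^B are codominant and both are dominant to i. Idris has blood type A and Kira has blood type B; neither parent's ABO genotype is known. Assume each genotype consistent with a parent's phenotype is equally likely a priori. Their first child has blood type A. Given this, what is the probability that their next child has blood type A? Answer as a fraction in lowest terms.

5/12

Possible genotypes: Idris ∈ {I^A I^A, I^A i}; Kira ∈ {I^B I^B, I^B i}.
Weight each parental genotype pair by prior × P(type-A child):
  I^A I^A × I^B i: posterior weight 2/3; P(next child type A) = 1/2.
  I^A i × I^B i: posterior weight 1/3; P(next child type A) = 1/4.
Weighted sum = 5/12.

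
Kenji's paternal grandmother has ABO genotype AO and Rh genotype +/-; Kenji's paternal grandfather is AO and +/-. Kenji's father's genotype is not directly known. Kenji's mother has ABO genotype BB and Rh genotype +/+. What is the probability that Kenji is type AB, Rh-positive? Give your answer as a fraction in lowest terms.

1/2

Kenji's father's ABO genotype from AO × AO: 1/4 AA, 1/2 AO, 1/4 OO.
Crossing each possibility with the mother BB and summing P(type AB): 1/4·1 + 1/2·1/2 + 1/4·0 = 1/2.
Similarly for Rh via the father's Rh distribution: P(Rh+) = 1.
Independent loci: 1/2 × 1 = 1/2.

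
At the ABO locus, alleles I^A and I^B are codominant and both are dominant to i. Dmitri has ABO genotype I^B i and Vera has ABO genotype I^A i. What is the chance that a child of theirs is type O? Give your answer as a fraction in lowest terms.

ABO cross I^B i × I^A i → offspring phenotypes: 1/4 O, 1/4 A, 1/4 B, 1/4 AB.
So P(type O) = 1/4.

1/4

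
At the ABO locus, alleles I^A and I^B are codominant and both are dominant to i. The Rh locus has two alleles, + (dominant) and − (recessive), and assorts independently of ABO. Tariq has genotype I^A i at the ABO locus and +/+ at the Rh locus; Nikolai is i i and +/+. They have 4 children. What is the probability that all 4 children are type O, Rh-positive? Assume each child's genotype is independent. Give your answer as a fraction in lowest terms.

1/16

ABO cross I^A i × i i → 1/2 O, 1/2 A.
Rh cross +/+ × +/+ → 1 Rh+; so P(type O, Rh-positive) = 1/2 × 1 = 1/2 per child.
All 4 independent: (1/2)^4 = 1/16.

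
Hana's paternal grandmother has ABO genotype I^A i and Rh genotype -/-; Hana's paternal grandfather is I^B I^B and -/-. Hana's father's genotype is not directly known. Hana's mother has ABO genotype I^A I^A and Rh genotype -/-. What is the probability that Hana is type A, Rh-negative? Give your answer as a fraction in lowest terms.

1/2

Hana's father's ABO genotype from I^A i × I^B I^B: 1/2 I^A I^B, 1/2 I^B i.
Crossing each possibility with the mother I^A I^A and summing P(type A): 1/2·1/2 + 1/2·1/2 = 1/2.
Similarly for Rh via the father's Rh distribution: P(Rh-) = 1.
Independent loci: 1/2 × 1 = 1/2.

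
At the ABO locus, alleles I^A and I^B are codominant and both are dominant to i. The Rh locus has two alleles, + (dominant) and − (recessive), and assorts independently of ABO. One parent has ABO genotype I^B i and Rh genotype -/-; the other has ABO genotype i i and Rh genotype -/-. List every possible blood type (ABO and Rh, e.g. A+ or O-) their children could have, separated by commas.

Gametes from I^B i × i i give offspring ABO genotypes I^B i, i i, i.e. phenotypes O, B.
Rh cross -/- × -/- → phenotypes Rh-.
Combining independently: O-, B-.

O-, B-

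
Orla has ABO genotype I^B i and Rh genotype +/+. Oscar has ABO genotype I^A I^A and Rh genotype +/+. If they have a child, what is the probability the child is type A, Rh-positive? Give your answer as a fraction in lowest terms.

1/2

ABO cross I^B i × I^A I^A → offspring phenotypes: 1/2 A, 1/2 AB.
Rh cross +/+ × +/+ → 1 Rh+.
Independent loci: P(type A, Rh-positive) = 1/2 × 1 = 1/2.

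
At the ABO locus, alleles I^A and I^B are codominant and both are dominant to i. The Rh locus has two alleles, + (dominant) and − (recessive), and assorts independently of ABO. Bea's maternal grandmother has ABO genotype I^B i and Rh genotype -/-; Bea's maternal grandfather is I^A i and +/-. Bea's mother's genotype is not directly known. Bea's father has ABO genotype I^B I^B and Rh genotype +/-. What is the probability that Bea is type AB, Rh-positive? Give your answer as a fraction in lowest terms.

5/32

Bea's mother's ABO genotype from I^B i × I^A i: 1/4 I^A I^B, 1/4 I^A i, 1/4 I^B i, 1/4 i i.
Crossing each possibility with the father I^B I^B and summing P(type AB): 1/4·1/2 + 1/4·1/2 + 1/4·0 + 1/4·0 = 1/4.
Similarly for Rh via the mother's Rh distribution: P(Rh+) = 5/8.
Independent loci: 1/4 × 5/8 = 5/32.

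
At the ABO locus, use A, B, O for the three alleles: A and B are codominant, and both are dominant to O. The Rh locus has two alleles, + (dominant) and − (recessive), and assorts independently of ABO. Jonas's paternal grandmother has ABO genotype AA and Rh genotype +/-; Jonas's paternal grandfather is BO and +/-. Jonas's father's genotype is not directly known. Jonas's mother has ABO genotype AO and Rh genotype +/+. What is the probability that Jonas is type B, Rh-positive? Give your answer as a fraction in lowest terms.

1/8

Jonas's father's ABO genotype from AA × BO: 1/2 AB, 1/2 AO.
Crossing each possibility with the mother AO and summing P(type B): 1/2·1/4 + 1/2·0 = 1/8.
Similarly for Rh via the father's Rh distribution: P(Rh+) = 1.
Independent loci: 1/8 × 1 = 1/8.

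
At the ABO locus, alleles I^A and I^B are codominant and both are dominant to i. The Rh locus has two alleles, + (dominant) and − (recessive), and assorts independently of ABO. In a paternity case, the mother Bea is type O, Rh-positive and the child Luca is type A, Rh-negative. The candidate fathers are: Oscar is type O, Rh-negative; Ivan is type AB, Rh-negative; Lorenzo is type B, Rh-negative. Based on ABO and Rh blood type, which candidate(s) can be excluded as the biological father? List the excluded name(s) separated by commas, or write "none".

A candidate is excluded only if no genotype consistent with his phenotype could produce a type A, Rh-negative child with a type O, Rh-positive mother.
Oscar (type O, Rh-): no genotype consistent with that phenotype can produce a type-A Rh- child with a type-O mother.
Lorenzo (type B, Rh-): no genotype consistent with that phenotype can produce a type-A Rh- child with a type-O mother.

Oscar, Lorenzo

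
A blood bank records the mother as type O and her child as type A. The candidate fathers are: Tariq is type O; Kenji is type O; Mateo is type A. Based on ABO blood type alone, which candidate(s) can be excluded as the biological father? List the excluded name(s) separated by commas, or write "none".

A candidate is excluded only if no genotype consistent with his phenotype could produce a type A child with a type O mother.
Tariq (type O): no genotype consistent with that phenotype can produce a type-A child with a type-O mother.
Kenji (type O): no genotype consistent with that phenotype can produce a type-A child with a type-O mother.

Tariq, Kenji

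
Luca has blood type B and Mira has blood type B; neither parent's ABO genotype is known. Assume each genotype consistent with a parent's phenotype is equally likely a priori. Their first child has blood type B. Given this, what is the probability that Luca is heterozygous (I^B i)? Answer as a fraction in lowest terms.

7/15

Possible genotypes: Luca ∈ {I^B I^B, I^B i}; Mira ∈ {I^B I^B, I^B i}.
Weight each parental genotype pair by prior × P(type-B child):
  I^B I^B × I^B I^B: posterior weight 4/15.
  I^B I^B × I^B i: posterior weight 4/15.
  I^B i × I^B I^B: posterior weight 4/15.
  I^B i × I^B i: posterior weight 1/5.
Sum the posterior weight over pairs where Luca is I^B i: 7/15.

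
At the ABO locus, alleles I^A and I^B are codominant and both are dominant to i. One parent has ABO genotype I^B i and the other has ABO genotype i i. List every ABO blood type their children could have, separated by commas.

O, B

Gametes from I^B i × i i give offspring ABO genotypes I^B i, i i, i.e. phenotypes O, B.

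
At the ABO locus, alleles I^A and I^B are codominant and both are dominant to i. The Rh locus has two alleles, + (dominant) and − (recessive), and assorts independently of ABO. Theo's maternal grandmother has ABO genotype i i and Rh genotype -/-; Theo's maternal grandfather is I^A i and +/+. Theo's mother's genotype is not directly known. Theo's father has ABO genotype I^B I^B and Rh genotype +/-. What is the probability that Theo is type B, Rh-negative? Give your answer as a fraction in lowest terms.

3/16

Theo's mother's ABO genotype from i i × I^A i: 1/2 I^A i, 1/2 i i.
Crossing each possibility with the father I^B I^B and summing P(type B): 1/2·1/2 + 1/2·1 = 3/4.
Similarly for Rh via the mother's Rh distribution: P(Rh-) = 1/4.
Independent loci: 3/4 × 1/4 = 3/16.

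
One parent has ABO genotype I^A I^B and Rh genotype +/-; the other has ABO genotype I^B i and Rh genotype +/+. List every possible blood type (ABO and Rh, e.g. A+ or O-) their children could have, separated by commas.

A+, B+, AB+

Gametes from I^A I^B × I^B i give offspring ABO genotypes I^A I^B, I^A i, I^B I^B, I^B i, i.e. phenotypes A, B, AB.
Rh cross +/- × +/+ → phenotypes Rh+.
Combining independently: A+, B+, AB+.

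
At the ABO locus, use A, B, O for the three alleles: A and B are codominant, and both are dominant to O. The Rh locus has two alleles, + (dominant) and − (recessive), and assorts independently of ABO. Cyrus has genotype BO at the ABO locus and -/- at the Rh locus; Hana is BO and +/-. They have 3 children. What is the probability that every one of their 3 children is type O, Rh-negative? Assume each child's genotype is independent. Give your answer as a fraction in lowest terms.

ABO cross BO × BO → 1/4 O, 3/4 B.
Rh cross -/- × +/- → 1/2 Rh+, 1/2 Rh-; so P(type O, Rh-negative) = 1/4 × 1/2 = 1/8 per child.
All 3 independent: (1/8)^3 = 1/512.

1/512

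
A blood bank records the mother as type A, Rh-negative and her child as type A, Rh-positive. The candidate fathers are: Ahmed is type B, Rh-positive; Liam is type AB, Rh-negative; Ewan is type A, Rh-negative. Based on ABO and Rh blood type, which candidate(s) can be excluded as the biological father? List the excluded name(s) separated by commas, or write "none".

Liam, Ewan

A candidate is excluded only if no genotype consistent with his phenotype could produce a type A, Rh-positive child with a type A, Rh-negative mother.
Liam (type AB, Rh-): no genotype consistent with that phenotype can produce a type-A Rh+ child with a type-A mother.
Ewan (type A, Rh-): no genotype consistent with that phenotype can produce a type-A Rh+ child with a type-A mother.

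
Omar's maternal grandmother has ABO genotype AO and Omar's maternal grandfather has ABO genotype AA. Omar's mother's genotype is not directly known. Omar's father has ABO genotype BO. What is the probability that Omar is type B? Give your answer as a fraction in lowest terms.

Omar's mother's ABO genotype from AO × AA: 1/2 AA, 1/2 AO.
Crossing each possibility with the father BO and summing P(type B): 1/2·0 + 1/2·1/4 = 1/8.

1/8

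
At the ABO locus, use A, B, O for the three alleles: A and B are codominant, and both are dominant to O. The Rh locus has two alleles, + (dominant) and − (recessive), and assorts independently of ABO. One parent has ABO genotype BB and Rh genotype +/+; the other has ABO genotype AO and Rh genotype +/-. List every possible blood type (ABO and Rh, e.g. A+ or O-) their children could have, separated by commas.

Gametes from BB × AO give offspring ABO genotypes AB, BO, i.e. phenotypes B, AB.
Rh cross +/+ × +/- → phenotypes Rh+.
Combining independently: B+, AB+.

B+, AB+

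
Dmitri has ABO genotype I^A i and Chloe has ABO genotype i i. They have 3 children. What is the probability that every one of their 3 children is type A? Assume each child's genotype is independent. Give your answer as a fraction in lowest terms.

ABO cross I^A i × i i → 1/2 O, 1/2 A.
So P(type A) = 1/2 per child.
All 3 independent: (1/2)^3 = 1/8.

1/8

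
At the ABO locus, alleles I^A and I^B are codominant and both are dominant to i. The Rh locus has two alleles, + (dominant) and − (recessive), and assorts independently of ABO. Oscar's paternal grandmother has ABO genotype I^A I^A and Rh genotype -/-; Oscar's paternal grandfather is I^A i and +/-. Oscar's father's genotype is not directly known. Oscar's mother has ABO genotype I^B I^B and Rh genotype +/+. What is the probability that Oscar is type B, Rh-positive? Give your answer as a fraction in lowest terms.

Oscar's father's ABO genotype from I^A I^A × I^A i: 1/2 I^A I^A, 1/2 I^A i.
Crossing each possibility with the mother I^B I^B and summing P(type B): 1/2·0 + 1/2·1/2 = 1/4.
Similarly for Rh via the father's Rh distribution: P(Rh+) = 1.
Independent loci: 1/4 × 1 = 1/4.

1/4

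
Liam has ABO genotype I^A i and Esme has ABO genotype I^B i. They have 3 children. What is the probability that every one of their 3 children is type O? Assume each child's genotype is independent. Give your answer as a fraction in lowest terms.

ABO cross I^A i × I^B i → 1/4 O, 1/4 A, 1/4 B, 1/4 AB.
So P(type O) = 1/4 per child.
All 3 independent: (1/4)^3 = 1/64.

1/64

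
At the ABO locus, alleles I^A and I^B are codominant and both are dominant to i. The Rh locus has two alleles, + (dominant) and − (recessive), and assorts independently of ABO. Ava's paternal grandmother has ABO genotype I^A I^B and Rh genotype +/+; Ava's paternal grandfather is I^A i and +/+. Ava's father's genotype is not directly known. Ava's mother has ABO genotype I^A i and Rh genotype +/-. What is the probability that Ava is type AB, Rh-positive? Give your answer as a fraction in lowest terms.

Ava's father's ABO genotype from I^A I^B × I^A i: 1/4 I^A I^A, 1/4 I^A I^B, 1/4 I^A i, 1/4 I^B i.
Crossing each possibility with the mother I^A i and summing P(type AB): 1/4·0 + 1/4·1/4 + 1/4·0 + 1/4·1/4 = 1/8.
Similarly for Rh via the father's Rh distribution: P(Rh+) = 1.
Independent loci: 1/8 × 1 = 1/8.

1/8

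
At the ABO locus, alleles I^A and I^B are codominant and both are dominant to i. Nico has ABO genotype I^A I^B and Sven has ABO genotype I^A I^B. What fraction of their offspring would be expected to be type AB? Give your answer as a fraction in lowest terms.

ABO cross I^A I^B × I^A I^B → offspring phenotypes: 1/4 A, 1/4 B, 1/2 AB.
So P(type AB) = 1/2.

1/2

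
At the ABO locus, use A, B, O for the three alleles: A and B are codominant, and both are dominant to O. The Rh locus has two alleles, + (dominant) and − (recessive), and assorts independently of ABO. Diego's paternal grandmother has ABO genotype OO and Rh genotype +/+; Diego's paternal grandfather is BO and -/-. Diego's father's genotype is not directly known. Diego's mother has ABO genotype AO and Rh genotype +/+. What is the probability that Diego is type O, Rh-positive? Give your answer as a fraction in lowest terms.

3/8

Diego's father's ABO genotype from OO × BO: 1/2 BO, 1/2 OO.
Crossing each possibility with the mother AO and summing P(type O): 1/2·1/4 + 1/2·1/2 = 3/8.
Similarly for Rh via the father's Rh distribution: P(Rh+) = 1.
Independent loci: 3/8 × 1 = 3/8.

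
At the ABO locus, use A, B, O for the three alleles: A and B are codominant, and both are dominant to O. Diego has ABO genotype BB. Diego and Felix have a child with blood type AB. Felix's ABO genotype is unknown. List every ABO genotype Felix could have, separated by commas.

AA, AB, AO

For each candidate genotype of Felix, check whether crossing it with BB can produce every observed child phenotype.
  AA → possible child types {AB} ✓
  AB → possible child types {B, AB} ✓
  AO → possible child types {B, AB} ✓
  BB → possible child types {B} ✗
  BO → possible child types {B} ✗
  OO → possible child types {B} ✗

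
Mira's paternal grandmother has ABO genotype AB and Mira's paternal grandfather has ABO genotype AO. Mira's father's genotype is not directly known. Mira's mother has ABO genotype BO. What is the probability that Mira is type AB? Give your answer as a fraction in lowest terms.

Mira's father's ABO genotype from AB × AO: 1/4 AA, 1/4 AB, 1/4 AO, 1/4 BO.
Crossing each possibility with the mother BO and summing P(type AB): 1/4·1/2 + 1/4·1/4 + 1/4·1/4 + 1/4·0 = 1/4.

1/4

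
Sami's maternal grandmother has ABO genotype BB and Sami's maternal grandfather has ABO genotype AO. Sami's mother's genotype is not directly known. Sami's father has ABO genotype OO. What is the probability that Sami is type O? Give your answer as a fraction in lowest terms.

Sami's mother's ABO genotype from BB × AO: 1/2 AB, 1/2 BO.
Crossing each possibility with the father OO and summing P(type O): 1/2·0 + 1/2·1/2 = 1/4.

1/4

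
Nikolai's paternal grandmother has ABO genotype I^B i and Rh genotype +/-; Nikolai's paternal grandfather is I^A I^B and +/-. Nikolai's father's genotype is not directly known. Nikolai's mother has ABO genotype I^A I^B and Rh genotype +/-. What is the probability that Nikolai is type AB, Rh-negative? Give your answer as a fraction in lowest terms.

Nikolai's father's ABO genotype from I^B i × I^A I^B: 1/4 I^A I^B, 1/4 I^A i, 1/4 I^B I^B, 1/4 I^B i.
Crossing each possibility with the mother I^A I^B and summing P(type AB): 1/4·1/2 + 1/4·1/4 + 1/4·1/2 + 1/4·1/4 = 3/8.
Similarly for Rh via the father's Rh distribution: P(Rh-) = 1/4.
Independent loci: 3/8 × 1/4 = 3/32.

3/32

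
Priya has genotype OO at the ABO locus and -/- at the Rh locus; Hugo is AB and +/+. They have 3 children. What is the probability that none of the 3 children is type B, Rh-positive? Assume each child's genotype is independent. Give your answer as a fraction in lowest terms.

ABO cross OO × AB → 1/2 A, 1/2 B.
Rh cross -/- × +/+ → 1 Rh+; so P(type B, Rh-positive) = 1/2 × 1 = 1/2 per child.
P(not type B, Rh-positive) = 1/2 for one child; (1/2)^3 = 1/8.

1/8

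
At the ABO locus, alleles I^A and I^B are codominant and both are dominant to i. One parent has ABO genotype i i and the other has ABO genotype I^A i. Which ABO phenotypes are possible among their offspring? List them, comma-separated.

O, A

Gametes from i i × I^A i give offspring ABO genotypes I^A i, i i, i.e. phenotypes O, A.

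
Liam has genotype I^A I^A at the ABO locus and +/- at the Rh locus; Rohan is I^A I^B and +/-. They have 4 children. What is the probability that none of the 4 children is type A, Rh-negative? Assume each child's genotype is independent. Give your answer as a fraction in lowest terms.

ABO cross I^A I^A × I^A I^B → 1/2 A, 1/2 AB.
Rh cross +/- × +/- → 3/4 Rh+, 1/4 Rh-; so P(type A, Rh-negative) = 1/2 × 1/4 = 1/8 per child.
P(not type A, Rh-negative) = 7/8 for one child; (7/8)^4 = 2401/4096.

2401/4096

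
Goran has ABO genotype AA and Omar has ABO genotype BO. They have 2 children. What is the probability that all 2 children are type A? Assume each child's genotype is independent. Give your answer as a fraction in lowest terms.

ABO cross AA × BO → 1/2 A, 1/2 AB.
So P(type A) = 1/2 per child.
All 2 independent: (1/2)^2 = 1/4.

1/4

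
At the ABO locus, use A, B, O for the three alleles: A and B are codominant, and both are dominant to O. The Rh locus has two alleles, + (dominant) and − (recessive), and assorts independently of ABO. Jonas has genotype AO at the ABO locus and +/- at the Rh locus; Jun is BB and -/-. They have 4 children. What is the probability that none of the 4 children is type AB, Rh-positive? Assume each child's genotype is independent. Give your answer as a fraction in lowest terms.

ABO cross AO × BB → 1/2 B, 1/2 AB.
Rh cross +/- × -/- → 1/2 Rh+, 1/2 Rh-; so P(type AB, Rh-positive) = 1/2 × 1/2 = 1/4 per child.
P(not type AB, Rh-positive) = 3/4 for one child; (3/4)^4 = 81/256.

81/256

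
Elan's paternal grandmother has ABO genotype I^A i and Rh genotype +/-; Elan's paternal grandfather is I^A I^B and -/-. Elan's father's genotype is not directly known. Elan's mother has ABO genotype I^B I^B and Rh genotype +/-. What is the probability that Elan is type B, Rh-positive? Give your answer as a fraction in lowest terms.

5/16

Elan's father's ABO genotype from I^A i × I^A I^B: 1/4 I^A I^A, 1/4 I^A I^B, 1/4 I^A i, 1/4 I^B i.
Crossing each possibility with the mother I^B I^B and summing P(type B): 1/4·0 + 1/4·1/2 + 1/4·1/2 + 1/4·1 = 1/2.
Similarly for Rh via the father's Rh distribution: P(Rh+) = 5/8.
Independent loci: 1/2 × 5/8 = 5/16.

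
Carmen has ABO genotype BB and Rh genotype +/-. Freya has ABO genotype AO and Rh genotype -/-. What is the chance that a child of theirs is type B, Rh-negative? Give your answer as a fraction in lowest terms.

1/4

ABO cross BB × AO → offspring phenotypes: 1/2 B, 1/2 AB.
Rh cross +/- × -/- → 1/2 Rh+, 1/2 Rh-.
Independent loci: P(type B, Rh-negative) = 1/2 × 1/2 = 1/4.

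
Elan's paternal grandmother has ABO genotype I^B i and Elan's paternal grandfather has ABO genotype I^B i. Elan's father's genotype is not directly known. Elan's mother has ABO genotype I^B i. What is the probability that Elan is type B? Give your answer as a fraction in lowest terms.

Elan's father's ABO genotype from I^B i × I^B i: 1/4 I^B I^B, 1/2 I^B i, 1/4 i i.
Crossing each possibility with the mother I^B i and summing P(type B): 1/4·1 + 1/2·3/4 + 1/4·1/2 = 3/4.

3/4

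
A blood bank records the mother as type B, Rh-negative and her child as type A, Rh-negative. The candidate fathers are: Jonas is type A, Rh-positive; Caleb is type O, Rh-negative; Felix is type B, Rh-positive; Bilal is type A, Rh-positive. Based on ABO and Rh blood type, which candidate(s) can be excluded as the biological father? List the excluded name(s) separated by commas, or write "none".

Caleb, Felix

A candidate is excluded only if no genotype consistent with his phenotype could produce a type A, Rh-negative child with a type B, Rh-negative mother.
Caleb (type O, Rh-): no genotype consistent with that phenotype can produce a type-A Rh- child with a type-B mother.
Felix (type B, Rh+): no genotype consistent with that phenotype can produce a type-A Rh- child with a type-B mother.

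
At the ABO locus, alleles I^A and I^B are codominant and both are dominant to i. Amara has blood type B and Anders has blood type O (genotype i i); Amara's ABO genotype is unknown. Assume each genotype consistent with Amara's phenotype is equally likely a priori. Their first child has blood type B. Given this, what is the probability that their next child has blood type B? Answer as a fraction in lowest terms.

Possible genotypes: Amara ∈ {I^B I^B, I^B i}; Anders ∈ {i i}.
Weight each parental genotype pair by prior × P(type-B child):
  I^B I^B × i i: posterior weight 2/3; P(next child type B) = 1.
  I^B i × i i: posterior weight 1/3; P(next child type B) = 1/2.
Weighted sum = 5/6.

5/6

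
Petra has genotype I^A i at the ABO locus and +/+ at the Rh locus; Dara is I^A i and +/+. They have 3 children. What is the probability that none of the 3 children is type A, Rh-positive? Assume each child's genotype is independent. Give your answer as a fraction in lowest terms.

ABO cross I^A i × I^A i → 1/4 O, 3/4 A.
Rh cross +/+ × +/+ → 1 Rh+; so P(type A, Rh-positive) = 3/4 × 1 = 3/4 per child.
P(not type A, Rh-positive) = 1/4 for one child; (1/4)^3 = 1/64.

1/64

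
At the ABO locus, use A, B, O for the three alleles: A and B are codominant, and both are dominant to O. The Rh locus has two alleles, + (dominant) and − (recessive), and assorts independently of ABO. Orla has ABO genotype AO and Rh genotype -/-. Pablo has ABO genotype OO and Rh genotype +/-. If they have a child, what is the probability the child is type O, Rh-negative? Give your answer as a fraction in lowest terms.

ABO cross AO × OO → offspring phenotypes: 1/2 O, 1/2 A.
Rh cross -/- × +/- → 1/2 Rh+, 1/2 Rh-.
Independent loci: P(type O, Rh-negative) = 1/2 × 1/2 = 1/4.

1/4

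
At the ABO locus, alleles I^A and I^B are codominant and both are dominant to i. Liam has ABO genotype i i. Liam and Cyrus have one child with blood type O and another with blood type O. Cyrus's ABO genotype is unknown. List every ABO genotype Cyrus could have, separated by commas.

For each candidate genotype of Cyrus, check whether crossing it with i i can produce every observed child phenotype.
  I^A I^A → possible child types {A} ✗
  I^A I^B → possible child types {A, B} ✗
  I^A i → possible child types {O, A} ✓
  I^B I^B → possible child types {B} ✗
  I^B i → possible child types {O, B} ✓
  i i → possible child types {O} ✓

I^A i, I^B i, i i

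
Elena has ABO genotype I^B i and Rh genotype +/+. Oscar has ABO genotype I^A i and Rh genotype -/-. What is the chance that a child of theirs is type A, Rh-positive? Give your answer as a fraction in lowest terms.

ABO cross I^B i × I^A i → offspring phenotypes: 1/4 O, 1/4 A, 1/4 B, 1/4 AB.
Rh cross +/+ × -/- → 1 Rh+.
Independent loci: P(type A, Rh-positive) = 1/4 × 1 = 1/4.

1/4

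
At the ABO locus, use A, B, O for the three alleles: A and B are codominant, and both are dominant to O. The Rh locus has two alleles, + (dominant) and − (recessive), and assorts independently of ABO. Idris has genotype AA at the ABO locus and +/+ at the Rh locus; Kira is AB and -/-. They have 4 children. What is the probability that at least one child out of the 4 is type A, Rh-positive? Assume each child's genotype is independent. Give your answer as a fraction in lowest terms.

15/16

ABO cross AA × AB → 1/2 A, 1/2 AB.
Rh cross +/+ × -/- → 1 Rh+; so P(type A, Rh-positive) = 1/2 × 1 = 1/2 per child.
P(none) = (1/2)^4 = 1/16; P(at least one) = 1 − 1/16 = 15/16.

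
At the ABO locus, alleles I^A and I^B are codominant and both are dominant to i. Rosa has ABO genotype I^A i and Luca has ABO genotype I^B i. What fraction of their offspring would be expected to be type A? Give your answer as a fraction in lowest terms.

1/4

ABO cross I^A i × I^B i → offspring phenotypes: 1/4 O, 1/4 A, 1/4 B, 1/4 AB.
So P(type A) = 1/4.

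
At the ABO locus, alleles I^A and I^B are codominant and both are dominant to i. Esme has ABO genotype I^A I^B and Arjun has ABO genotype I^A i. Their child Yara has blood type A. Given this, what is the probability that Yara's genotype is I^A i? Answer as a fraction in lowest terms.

1/2

Cross I^A I^B × I^A i → 1/4 I^A I^A, 1/4 I^A I^B, 1/4 I^A i, 1/4 I^B i.
Type-A genotypes among offspring: I^A I^A (1/4), I^A i (1/4); total 1/2.
P(I^A i | type A) = (1/4) / (1/2) = 1/2.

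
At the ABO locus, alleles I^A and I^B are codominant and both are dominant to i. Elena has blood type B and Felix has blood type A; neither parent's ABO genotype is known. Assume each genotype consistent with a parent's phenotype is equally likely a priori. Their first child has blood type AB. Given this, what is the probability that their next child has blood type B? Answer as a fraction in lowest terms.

Possible genotypes: Elena ∈ {I^B I^B, I^B i}; Felix ∈ {I^A I^A, I^A i}.
Weight each parental genotype pair by prior × P(type-AB child):
  I^B I^B × I^A I^A: posterior weight 4/9; P(next child type B) = 0.
  I^B I^B × I^A i: posterior weight 2/9; P(next child type B) = 1/2.
  I^B i × I^A I^A: posterior weight 2/9; P(next child type B) = 0.
  I^B i × I^A i: posterior weight 1/9; P(next child type B) = 1/4.
Weighted sum = 5/36.

5/36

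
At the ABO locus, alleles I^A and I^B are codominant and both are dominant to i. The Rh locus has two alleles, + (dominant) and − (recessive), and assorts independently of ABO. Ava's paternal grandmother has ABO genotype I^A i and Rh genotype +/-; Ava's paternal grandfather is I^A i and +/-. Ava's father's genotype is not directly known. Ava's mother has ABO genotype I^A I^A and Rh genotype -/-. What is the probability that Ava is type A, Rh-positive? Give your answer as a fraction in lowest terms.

1/2

Ava's father's ABO genotype from I^A i × I^A i: 1/4 I^A I^A, 1/2 I^A i, 1/4 i i.
Crossing each possibility with the mother I^A I^A and summing P(type A): 1/4·1 + 1/2·1 + 1/4·1 = 1.
Similarly for Rh via the father's Rh distribution: P(Rh+) = 1/2.
Independent loci: 1 × 1/2 = 1/2.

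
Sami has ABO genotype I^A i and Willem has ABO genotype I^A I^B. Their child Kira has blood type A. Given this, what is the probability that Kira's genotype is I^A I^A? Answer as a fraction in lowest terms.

Cross I^A i × I^A I^B → 1/4 I^A I^A, 1/4 I^A I^B, 1/4 I^A i, 1/4 I^B i.
Type-A genotypes among offspring: I^A I^A (1/4), I^A i (1/4); total 1/2.
P(I^A I^A | type A) = (1/4) / (1/2) = 1/2.

1/2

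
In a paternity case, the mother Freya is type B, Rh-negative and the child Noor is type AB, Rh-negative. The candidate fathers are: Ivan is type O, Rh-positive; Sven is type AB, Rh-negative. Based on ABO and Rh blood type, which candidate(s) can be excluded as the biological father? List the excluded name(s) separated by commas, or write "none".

A candidate is excluded only if no genotype consistent with his phenotype could produce a type AB, Rh-negative child with a type B, Rh-negative mother.
Ivan (type O, Rh+): no genotype consistent with that phenotype can produce a type-AB Rh- child with a type-B mother.

Ivan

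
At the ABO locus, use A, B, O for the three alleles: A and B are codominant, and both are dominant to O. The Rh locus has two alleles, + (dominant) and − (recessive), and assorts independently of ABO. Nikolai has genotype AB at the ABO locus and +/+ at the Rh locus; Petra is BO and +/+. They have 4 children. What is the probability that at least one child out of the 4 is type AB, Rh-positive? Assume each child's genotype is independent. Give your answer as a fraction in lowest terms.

ABO cross AB × BO → 1/4 A, 1/2 B, 1/4 AB.
Rh cross +/+ × +/+ → 1 Rh+; so P(type AB, Rh-positive) = 1/4 × 1 = 1/4 per child.
P(none) = (3/4)^4 = 81/256; P(at least one) = 1 − 81/256 = 175/256.

175/256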